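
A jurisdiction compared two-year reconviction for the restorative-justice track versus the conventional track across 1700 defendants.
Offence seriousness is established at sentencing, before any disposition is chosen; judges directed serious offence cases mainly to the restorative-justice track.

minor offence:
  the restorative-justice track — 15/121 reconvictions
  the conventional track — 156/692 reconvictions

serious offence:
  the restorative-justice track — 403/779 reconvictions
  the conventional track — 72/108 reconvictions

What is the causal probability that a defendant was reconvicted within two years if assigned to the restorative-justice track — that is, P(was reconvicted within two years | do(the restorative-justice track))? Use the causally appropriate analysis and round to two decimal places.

0.33

Since offence seriousness is a pre-existing factor (not a product of the disposition) and it affects the outcome on its own, it is a confounder. The stratified rates, not the pooled rate, identify the causal effect.
Standardising the restorative-justice track to the population offence seriousness mix: 0.478·15/121 + 0.522·403/779 = 0.329.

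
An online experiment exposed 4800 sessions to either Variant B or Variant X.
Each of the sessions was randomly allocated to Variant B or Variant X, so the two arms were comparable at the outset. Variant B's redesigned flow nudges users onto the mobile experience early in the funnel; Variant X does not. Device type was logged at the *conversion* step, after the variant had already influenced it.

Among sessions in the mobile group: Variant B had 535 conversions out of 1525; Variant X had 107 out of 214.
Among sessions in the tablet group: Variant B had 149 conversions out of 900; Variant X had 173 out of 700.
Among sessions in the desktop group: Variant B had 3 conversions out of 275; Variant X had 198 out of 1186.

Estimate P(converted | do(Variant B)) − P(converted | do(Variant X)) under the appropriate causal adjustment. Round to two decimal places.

The device type-specific comparison favours Variant X throughout, but the pooled figures favour Variant B. The question is whether to condition on device type.
Device type is recorded after the variant and is itself shifted by it — it sits on the causal path from variant to outcome. Conditioning on a mediator would strip out part of the effect we want; the pooled comparison gives the total causal effect.
The causal difference is the pooled difference: 0.254 − 0.228 = +0.027.

+0.03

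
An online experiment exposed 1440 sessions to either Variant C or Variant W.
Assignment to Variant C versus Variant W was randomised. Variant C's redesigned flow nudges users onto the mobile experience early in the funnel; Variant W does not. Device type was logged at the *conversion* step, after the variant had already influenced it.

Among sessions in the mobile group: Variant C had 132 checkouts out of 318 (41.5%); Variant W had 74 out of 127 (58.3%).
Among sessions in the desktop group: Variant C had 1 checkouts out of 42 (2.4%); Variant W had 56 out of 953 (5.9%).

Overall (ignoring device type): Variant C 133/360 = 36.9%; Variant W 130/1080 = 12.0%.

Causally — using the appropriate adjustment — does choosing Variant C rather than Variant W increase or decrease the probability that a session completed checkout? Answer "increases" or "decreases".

The device type-specific comparison favours Variant W throughout, but the pooled figures favour Variant C. The question is whether to condition on device type.
Device type here is a post-treatment variable shaped by the variant; conditioning on it would introduce bias rather than remove it. The overall comparison is the causal one.
Pooled: Variant C 36.9% vs Variant W 12.0%; Variant C is higher overall.

increases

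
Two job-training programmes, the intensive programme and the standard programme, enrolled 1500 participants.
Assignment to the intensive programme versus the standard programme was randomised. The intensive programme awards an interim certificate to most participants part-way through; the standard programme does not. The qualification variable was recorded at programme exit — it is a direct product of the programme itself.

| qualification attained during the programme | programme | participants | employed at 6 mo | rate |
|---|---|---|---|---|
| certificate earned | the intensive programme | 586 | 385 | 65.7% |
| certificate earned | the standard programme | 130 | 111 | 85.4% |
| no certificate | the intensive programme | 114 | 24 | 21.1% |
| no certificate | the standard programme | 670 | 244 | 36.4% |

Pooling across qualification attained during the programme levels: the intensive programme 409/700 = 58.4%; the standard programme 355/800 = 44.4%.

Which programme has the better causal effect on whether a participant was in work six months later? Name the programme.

Qualification attained during the programme here is a post-treatment variable shaped by the programme; conditioning on it would introduce bias rather than remove it. The overall comparison is the causal one.
Pooled: the intensive programme 58.4% vs the standard programme 44.4%; the intensive programme is higher overall.

the intensive programme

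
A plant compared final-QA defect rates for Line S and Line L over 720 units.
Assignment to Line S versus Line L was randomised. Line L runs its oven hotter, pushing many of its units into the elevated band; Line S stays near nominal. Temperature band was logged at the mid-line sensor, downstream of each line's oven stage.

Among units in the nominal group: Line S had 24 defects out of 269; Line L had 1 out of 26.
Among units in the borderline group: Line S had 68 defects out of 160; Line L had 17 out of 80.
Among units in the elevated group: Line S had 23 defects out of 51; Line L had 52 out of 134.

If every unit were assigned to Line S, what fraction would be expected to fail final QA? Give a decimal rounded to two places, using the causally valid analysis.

Within every in-process temperature band level Line L has the lower rate, yet pooled Line S does — Simpson's reversal.
In-process temperature band is downstream of the line. One should not condition on a consequence of treatment, so the overall rates are the right comparison.
So P(outcome | do(Line S)) is just the pooled rate for Line S: 115/480 = 0.240.

0.24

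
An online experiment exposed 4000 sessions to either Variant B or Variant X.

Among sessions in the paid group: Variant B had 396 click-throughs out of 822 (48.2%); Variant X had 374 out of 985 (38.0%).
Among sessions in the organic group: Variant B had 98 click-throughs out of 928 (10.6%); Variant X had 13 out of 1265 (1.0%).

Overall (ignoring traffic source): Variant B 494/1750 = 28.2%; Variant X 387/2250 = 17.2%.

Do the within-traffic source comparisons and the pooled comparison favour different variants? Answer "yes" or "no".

no

Within each traffic source level (paid 48.2% vs 38.0%; organic 10.6% vs 1.0%), Variant B has the higher rate every time. Pooled: 28.2% vs 17.2% — Variant B has the higher rate overall. They agree.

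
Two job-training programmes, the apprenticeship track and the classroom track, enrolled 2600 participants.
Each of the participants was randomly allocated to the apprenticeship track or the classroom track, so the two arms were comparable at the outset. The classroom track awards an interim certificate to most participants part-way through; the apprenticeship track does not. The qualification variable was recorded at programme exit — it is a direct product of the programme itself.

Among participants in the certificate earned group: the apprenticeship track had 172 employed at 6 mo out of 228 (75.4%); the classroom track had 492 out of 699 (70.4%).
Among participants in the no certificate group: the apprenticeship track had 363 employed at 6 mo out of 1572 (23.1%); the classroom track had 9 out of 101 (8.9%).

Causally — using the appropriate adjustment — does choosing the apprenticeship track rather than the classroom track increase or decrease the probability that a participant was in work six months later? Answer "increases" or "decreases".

decreases

The stratified and pooled comparisons disagree (the apprenticeship track wins within each qualification attained during the programme; the classroom track wins overall), so the answer turns on the causal role of qualification attained during the programme.
Because the programme influences qualification attained during the programme, qualification attained during the programme is a post-treatment mediator, not a confounder. Stratifying on it would bias the estimate; the causal effect is the crude pooled difference.
Pooled: the apprenticeship track 29.7% vs the classroom track 62.6%; the classroom track is higher overall.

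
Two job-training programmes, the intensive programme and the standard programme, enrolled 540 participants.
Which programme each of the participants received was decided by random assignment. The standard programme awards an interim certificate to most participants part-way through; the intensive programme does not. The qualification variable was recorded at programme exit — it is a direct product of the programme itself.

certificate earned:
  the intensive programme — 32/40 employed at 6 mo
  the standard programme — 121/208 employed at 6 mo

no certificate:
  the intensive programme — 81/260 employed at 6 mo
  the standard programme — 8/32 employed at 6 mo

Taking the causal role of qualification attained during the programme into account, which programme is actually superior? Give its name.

Qualification attained during the programme lies on the pathway programme → qualification attained during the programme → outcome, so adjusting for it blocks the indirect effect. For the total causal effect of programme, use the unadjusted pooled rates.
Pooled: the intensive programme 37.7% vs the standard programme 53.8%; the standard programme is higher overall.

the standard programme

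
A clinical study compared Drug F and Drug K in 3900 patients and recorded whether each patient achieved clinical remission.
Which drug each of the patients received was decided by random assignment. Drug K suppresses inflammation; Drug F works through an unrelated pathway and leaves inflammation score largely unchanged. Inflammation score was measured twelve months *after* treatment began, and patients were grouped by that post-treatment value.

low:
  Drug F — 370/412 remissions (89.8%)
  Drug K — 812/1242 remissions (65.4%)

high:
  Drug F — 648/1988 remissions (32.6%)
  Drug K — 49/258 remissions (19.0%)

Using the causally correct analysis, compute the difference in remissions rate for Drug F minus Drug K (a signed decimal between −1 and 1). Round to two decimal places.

The stratified and pooled comparisons disagree (Drug F wins within each inflammation score; Drug K wins overall), so the answer turns on the causal role of inflammation score.
Inflammation score is recorded after the drug and is itself shifted by it — it sits on the causal path from drug to outcome. Conditioning on a mediator would strip out part of the effect we want; the pooled comparison gives the total causal effect.
The causal difference is the pooled difference: 0.424 − 0.574 = -0.150.

-0.15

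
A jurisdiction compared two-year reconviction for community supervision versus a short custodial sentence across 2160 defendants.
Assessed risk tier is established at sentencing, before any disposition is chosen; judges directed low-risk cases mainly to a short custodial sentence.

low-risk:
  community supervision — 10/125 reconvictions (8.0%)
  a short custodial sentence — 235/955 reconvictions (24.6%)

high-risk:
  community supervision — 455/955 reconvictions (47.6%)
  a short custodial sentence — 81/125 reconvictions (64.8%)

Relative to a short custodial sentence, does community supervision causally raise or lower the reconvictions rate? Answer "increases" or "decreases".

decreases

community supervision is lower inside every assessed risk tier stratum but a short custodial sentence is lower in aggregate. Whether to stratify depends on how assessed risk tier relates to the disposition.
Assessed risk tier differs across dispositions for reasons unrelated to any effect of the disposition itself, and it separately predicts the outcome — a classic confounder. We must compare within assessed risk tier levels.
Within each level — low-risk: 8.0% vs 24.6%; high-risk: 47.6% vs 64.8% — community supervision is lower every time.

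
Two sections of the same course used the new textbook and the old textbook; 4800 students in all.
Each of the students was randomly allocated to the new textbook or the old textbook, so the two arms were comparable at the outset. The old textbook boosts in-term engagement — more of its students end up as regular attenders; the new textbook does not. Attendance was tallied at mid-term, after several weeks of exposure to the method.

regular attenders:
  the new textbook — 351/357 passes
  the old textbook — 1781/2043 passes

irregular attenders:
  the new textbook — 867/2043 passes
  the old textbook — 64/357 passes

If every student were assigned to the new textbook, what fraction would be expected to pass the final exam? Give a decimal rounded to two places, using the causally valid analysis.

0.51

The distribution of mid-term attendance is itself part of what the teaching method does — it is an intermediate outcome. Holding it fixed would remove that part of the effect; the total effect is the pooled difference.
So P(outcome | do(the new textbook)) is just the pooled rate for the new textbook: 1218/2400 = 0.507.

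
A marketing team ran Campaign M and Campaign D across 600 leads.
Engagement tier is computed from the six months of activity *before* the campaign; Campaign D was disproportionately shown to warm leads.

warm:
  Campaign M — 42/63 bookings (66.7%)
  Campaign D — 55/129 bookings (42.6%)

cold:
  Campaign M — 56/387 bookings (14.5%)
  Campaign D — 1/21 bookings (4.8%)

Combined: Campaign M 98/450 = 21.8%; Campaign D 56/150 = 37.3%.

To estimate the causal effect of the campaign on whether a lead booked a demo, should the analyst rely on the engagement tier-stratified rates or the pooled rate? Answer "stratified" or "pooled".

The engagement tier-specific comparison favours Campaign M throughout, but the pooled figures favour Campaign D. The question is whether to condition on engagement tier.
Engagement tier satisfies the back-door criterion: it is not a descendant of the campaign, and it blocks the spurious path from campaign to outcome. Adjusting for it (i.e., using the within-engagement tier rates) gives the causal effect.
Within each level — warm: 66.7% vs 42.6%; cold: 14.5% vs 4.8% — Campaign M is higher every time.

stratified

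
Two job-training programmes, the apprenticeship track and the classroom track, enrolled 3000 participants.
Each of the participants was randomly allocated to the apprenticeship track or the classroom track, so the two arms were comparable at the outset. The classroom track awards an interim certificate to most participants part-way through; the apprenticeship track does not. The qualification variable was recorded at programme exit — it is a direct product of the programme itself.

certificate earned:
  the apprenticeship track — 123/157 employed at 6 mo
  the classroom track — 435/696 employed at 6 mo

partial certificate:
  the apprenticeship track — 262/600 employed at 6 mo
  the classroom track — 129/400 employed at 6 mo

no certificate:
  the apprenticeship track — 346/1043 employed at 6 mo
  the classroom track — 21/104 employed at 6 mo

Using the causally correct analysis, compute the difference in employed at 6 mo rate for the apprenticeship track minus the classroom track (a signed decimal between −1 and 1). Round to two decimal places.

The qualification attained during the programme-specific comparison favours the apprenticeship track throughout, but the pooled figures favour the classroom track. The question is whether to condition on qualification attained during the programme.
The distribution of qualification attained during the programme is itself part of what the programme does — it is an intermediate outcome. Holding it fixed would remove that part of the effect; the total effect is the pooled difference.
The causal difference is the pooled difference: 0.406 − 0.487 = -0.081.

-0.08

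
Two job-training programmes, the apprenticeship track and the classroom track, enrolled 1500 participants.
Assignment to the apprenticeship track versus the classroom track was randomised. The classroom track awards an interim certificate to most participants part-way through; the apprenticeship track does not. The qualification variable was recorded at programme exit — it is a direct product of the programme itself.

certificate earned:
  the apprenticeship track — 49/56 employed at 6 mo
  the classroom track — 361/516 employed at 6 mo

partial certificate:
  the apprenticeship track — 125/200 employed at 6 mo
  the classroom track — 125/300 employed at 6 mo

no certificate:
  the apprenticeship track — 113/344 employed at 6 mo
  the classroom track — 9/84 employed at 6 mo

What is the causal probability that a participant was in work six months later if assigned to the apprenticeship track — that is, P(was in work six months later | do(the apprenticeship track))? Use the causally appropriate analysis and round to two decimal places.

Qualification attained during the programme is recorded after the programme and is itself shifted by it — it sits on the causal path from programme to outcome. Conditioning on a mediator would strip out part of the effect we want; the pooled comparison gives the total causal effect.
So P(outcome | do(the apprenticeship track)) is just the pooled rate for the apprenticeship track: 287/600 = 0.478.

0.48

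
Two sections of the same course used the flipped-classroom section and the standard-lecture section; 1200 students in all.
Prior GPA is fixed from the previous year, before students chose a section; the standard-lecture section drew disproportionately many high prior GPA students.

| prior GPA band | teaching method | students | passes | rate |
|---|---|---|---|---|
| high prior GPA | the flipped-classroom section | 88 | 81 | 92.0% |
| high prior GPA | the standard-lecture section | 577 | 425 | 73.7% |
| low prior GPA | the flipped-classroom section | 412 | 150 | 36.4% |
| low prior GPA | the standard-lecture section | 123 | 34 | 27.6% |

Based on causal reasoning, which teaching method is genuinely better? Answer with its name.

The prior GPA band-specific comparison favours the flipped-classroom section throughout, but the pooled figures favour the standard-lecture section. The question is whether to condition on prior GPA band.
Prior GPA band is set before the teaching method has any effect — it is not caused by the teaching method — and it independently drives the outcome. That makes it a confounder, so the causal comparison is within prior GPA band levels.
Within each level — high prior GPA: 92.0% vs 73.7%; low prior GPA: 36.4% vs 27.6% — the flipped-classroom section is higher every time.

the flipped-classroom section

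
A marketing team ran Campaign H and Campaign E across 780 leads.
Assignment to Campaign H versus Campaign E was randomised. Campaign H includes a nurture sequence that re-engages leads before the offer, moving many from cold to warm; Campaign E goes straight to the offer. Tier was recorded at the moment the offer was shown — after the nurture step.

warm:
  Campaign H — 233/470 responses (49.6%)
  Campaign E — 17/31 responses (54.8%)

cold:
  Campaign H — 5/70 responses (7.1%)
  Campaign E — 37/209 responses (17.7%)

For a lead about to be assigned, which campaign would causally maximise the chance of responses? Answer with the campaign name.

The engagement tier-specific comparison favours Campaign E throughout, but the pooled figures favour Campaign H. The question is whether to condition on engagement tier.
Engagement tier is downstream of the campaign. One should not condition on a consequence of treatment, so the overall rates are the right comparison.
Pooled: Campaign H 44.1% vs Campaign E 22.5%; Campaign H is higher overall.

Campaign H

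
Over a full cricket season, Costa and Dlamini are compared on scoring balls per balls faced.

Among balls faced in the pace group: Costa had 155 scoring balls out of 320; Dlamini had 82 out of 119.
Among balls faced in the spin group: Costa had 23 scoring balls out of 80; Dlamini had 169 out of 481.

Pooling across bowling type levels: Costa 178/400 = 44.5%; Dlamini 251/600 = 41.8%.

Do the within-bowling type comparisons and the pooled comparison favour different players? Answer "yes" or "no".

Within each bowling type level (pace 48.4% vs 68.9%; spin 28.7% vs 35.1%), Dlamini has the higher rate every time. Pooled: 44.5% vs 41.8% — Costa has the higher rate overall. The two comparisons disagree.

yes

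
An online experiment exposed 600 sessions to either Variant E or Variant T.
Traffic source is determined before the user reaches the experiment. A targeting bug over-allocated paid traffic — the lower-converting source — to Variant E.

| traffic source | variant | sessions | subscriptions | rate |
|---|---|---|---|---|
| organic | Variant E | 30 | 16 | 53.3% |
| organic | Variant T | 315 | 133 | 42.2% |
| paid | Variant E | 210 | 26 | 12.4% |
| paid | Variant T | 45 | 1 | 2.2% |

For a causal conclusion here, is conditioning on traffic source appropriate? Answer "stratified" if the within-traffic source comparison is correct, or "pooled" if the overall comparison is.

stratified

Here traffic source is a common cause — it drives both which variant a case falls under and the outcome. The crude comparison mixes populations; the stratum-specific rates are the causally relevant ones.
Within each level — organic: 53.3% vs 42.2%; paid: 12.4% vs 2.2% — Variant E is higher every time.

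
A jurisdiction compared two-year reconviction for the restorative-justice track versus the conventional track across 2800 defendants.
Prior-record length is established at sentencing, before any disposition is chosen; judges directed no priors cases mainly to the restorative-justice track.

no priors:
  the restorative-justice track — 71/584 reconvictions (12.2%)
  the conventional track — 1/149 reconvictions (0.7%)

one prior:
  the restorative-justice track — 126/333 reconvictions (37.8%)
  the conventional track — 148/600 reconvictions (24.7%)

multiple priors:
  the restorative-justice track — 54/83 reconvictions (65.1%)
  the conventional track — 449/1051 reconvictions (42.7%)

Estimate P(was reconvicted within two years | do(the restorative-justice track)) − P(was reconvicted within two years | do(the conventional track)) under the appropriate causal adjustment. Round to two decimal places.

+0.16

Nothing the disposition does changes prior-record length; the imbalance is an allocation artefact. With prior-record length also predicting the outcome, the pooled figure is confounded, and the within-stratum comparison is the causal one.
Adjusting over the population distribution of prior-record length: 0.262·(0.122−0.007) + 0.333·(0.378−0.247) + 0.405·(0.651−0.427) = +0.164.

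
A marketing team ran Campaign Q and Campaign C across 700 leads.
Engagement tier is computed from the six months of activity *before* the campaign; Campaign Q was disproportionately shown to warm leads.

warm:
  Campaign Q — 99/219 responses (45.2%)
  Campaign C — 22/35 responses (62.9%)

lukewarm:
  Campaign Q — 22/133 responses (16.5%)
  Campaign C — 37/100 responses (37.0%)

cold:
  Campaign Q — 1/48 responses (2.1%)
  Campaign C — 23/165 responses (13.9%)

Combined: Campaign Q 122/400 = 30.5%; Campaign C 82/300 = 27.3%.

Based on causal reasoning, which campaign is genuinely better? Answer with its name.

Engagement tier satisfies the back-door criterion: it is not a descendant of the campaign, and it blocks the spurious path from campaign to outcome. Adjusting for it (i.e., using the within-engagement tier rates) gives the causal effect.
Within each level — warm: 45.2% vs 62.9%; lukewarm: 16.5% vs 37.0%; cold: 2.1% vs 13.9% — Campaign C is higher every time.

Campaign C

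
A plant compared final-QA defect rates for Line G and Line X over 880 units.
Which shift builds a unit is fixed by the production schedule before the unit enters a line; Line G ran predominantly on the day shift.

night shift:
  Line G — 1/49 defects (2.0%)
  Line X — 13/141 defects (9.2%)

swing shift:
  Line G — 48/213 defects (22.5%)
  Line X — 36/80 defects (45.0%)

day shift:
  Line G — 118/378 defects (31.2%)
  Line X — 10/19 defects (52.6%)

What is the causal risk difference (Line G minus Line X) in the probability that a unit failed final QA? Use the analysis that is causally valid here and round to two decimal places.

The stratified and pooled comparisons disagree (Line G wins within each shift; Line X wins overall), so the answer turns on the causal role of shift.
Shift is set before the line has any effect — it is not caused by the line — and it independently drives the outcome. That makes it a confounder, so the causal comparison is within shift levels.
Adjusting over the population distribution of shift: 0.216·(0.020−0.092) + 0.333·(0.225−0.450) + 0.451·(0.312−0.526) = -0.187.

-0.19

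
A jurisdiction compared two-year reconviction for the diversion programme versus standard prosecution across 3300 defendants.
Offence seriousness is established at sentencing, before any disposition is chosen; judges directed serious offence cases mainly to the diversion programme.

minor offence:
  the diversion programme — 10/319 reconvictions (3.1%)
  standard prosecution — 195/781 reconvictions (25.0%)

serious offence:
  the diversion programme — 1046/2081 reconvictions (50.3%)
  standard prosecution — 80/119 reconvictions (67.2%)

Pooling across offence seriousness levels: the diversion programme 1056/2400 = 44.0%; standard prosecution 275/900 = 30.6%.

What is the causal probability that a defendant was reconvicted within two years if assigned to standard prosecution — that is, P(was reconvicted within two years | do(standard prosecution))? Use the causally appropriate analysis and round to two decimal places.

Nothing the disposition does changes offence seriousness; the imbalance is an allocation artefact. With offence seriousness also predicting the outcome, the pooled figure is confounded, and the within-stratum comparison is the causal one.
Standardising standard prosecution to the population offence seriousness mix: 0.333·195/781 + 0.667·80/119 = 0.531.

0.53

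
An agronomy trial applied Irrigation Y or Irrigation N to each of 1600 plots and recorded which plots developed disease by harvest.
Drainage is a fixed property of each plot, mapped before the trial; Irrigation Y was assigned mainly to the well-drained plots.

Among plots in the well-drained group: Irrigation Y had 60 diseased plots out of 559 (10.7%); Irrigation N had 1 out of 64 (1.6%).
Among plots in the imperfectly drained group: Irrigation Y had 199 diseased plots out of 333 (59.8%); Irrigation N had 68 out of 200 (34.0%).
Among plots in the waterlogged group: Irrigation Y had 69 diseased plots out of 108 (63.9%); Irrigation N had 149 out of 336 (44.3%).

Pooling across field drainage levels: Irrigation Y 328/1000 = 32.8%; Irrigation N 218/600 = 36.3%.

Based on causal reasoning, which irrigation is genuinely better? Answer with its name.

Field drainage differs across irrigations for reasons unrelated to any effect of the irrigation itself, and it separately predicts the outcome — a classic confounder. We must compare within field drainage levels.
Within each level — well-drained: 10.7% vs 1.6%; imperfectly drained: 59.8% vs 34.0%; waterlogged: 63.9% vs 44.3% — Irrigation N is lower every time.

Irrigation N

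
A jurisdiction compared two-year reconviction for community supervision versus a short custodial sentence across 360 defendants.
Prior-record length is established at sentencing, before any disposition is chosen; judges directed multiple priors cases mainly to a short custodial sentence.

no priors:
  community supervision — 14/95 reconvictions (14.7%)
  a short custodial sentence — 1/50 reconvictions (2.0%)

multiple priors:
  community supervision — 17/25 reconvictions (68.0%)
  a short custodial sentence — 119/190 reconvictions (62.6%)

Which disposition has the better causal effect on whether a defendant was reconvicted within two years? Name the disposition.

The stratified and pooled comparisons disagree (a short custodial sentence wins within each prior-record length; community supervision wins overall), so the answer turns on the causal role of prior-record length.
Prior-record length is set before the disposition has any effect — it is not caused by the disposition — and it independently drives the outcome. That makes it a confounder, so the causal comparison is within prior-record length levels.
Within each level — no priors: 14.7% vs 2.0%; multiple priors: 68.0% vs 62.6% — a short custodial sentence is lower every time.

a short custodial sentence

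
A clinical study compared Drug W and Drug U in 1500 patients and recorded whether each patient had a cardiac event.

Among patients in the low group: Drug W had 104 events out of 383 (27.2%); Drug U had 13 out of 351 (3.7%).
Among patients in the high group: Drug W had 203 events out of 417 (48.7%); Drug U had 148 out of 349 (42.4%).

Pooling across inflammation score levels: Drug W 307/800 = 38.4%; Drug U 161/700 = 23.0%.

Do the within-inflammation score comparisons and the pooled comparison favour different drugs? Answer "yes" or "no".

no

Within each inflammation score level (low 27.2% vs 3.7%; high 48.7% vs 42.4%), Drug U has the lower rate every time. Pooled: 38.4% vs 23.0% — Drug U has the lower rate overall. They agree.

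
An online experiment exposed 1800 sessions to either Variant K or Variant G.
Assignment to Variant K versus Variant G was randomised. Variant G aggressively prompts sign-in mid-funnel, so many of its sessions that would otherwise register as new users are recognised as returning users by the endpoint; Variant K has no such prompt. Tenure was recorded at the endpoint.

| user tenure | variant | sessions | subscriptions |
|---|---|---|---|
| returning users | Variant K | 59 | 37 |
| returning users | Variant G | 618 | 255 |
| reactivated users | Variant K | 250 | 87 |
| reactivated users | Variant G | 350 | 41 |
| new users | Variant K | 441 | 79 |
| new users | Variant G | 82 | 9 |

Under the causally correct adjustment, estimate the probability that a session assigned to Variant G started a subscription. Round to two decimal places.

The distribution of user tenure is itself part of what the variant does — it is an intermediate outcome. Holding it fixed would remove that part of the effect; the total effect is the pooled difference.
So P(outcome | do(Variant G)) is just the pooled rate for Variant G: 305/1050 = 0.290.

0.29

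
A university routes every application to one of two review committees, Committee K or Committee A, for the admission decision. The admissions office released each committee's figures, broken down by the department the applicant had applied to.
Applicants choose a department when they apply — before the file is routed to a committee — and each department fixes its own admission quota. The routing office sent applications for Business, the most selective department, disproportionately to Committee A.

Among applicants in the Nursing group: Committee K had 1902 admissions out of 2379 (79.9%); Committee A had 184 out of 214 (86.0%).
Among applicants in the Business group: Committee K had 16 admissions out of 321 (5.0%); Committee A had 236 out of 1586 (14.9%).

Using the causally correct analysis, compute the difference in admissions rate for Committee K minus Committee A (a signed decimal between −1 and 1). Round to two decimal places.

Committee A is higher inside every department stratum but Committee K is higher in aggregate. Whether to stratify depends on how department relates to the review committee.
Department is set before the review committee has any effect — it is not caused by the review committee — and it independently drives the outcome. That makes it a confounder, so the causal comparison is within department levels.
Adjusting over the population distribution of department: 0.576·(0.799−0.860) + 0.424·(0.050−0.149) = -0.077.

-0.08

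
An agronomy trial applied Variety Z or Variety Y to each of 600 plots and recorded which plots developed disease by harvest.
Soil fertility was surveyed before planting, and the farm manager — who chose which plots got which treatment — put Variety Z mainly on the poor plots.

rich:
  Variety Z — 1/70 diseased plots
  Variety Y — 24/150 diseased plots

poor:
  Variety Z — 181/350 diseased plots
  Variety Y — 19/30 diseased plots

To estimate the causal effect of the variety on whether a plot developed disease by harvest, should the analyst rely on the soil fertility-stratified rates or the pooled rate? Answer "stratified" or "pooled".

stratified

The stratified and pooled comparisons disagree (Variety Z wins within each soil fertility; Variety Y wins overall), so the answer turns on the causal role of soil fertility.
Nothing the variety does changes soil fertility; the imbalance is an allocation artefact. With soil fertility also predicting the outcome, the pooled figure is confounded, and the within-stratum comparison is the causal one.
Within each level — rich: 1.4% vs 16.0%; poor: 51.7% vs 63.3% — Variety Z is lower every time.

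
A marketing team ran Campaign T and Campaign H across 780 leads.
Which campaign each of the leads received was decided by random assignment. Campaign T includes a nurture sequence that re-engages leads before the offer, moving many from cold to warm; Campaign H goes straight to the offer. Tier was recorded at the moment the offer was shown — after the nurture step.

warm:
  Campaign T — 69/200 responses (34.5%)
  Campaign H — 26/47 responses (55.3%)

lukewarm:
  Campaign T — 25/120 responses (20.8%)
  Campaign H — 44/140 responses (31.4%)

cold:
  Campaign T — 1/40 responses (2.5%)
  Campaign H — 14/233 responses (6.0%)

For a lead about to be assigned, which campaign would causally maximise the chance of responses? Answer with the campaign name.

The engagement tier-specific comparison favours Campaign H throughout, but the pooled figures favour Campaign T. The question is whether to condition on engagement tier.
The distribution of engagement tier is itself part of what the campaign does — it is an intermediate outcome. Holding it fixed would remove that part of the effect; the total effect is the pooled difference.
Pooled: Campaign T 26.4% vs Campaign H 20.0%; Campaign T is higher overall.

Campaign T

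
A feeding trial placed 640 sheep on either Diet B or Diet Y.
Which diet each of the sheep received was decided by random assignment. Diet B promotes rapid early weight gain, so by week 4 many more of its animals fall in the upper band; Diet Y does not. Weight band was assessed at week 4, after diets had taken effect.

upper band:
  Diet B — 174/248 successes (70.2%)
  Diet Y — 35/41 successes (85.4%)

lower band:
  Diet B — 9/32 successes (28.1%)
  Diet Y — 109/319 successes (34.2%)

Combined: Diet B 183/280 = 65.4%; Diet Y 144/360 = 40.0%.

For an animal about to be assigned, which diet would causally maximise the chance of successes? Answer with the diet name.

Week-4 weight band is downstream of the diet. One should not condition on a consequence of treatment, so the overall rates are the right comparison.
Pooled: Diet B 65.4% vs Diet Y 40.0%; Diet B is higher overall.

Diet B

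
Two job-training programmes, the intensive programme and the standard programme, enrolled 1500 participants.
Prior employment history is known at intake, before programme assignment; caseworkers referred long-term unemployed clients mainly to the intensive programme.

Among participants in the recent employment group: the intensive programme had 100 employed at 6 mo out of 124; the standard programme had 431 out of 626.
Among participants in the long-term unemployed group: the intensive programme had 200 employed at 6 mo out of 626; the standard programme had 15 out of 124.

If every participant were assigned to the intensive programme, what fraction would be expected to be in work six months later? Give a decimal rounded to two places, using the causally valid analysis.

0.56

Prior employment history differs across programmes for reasons unrelated to any effect of the programme itself, and it separately predicts the outcome — a classic confounder. We must compare within prior employment history levels.
Standardising the intensive programme to the population prior employment history mix: 0.500·100/124 + 0.500·200/626 = 0.563.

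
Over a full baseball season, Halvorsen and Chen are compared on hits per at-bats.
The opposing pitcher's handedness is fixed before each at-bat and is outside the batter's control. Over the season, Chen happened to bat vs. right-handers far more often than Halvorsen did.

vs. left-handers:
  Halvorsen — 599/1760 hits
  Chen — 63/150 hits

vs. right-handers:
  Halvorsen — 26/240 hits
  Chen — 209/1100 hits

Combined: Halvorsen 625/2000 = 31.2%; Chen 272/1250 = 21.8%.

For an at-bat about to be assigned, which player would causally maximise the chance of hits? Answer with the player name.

Chen

Pitcher handedness satisfies the back-door criterion: it is not a descendant of the player, and it blocks the spurious path from player to outcome. Adjusting for it (i.e., using the within-pitcher handedness rates) gives the causal effect.
Within each level — vs. left-handers: 34.0% vs 42.0%; vs. right-handers: 10.8% vs 19.0% — Chen is higher every time.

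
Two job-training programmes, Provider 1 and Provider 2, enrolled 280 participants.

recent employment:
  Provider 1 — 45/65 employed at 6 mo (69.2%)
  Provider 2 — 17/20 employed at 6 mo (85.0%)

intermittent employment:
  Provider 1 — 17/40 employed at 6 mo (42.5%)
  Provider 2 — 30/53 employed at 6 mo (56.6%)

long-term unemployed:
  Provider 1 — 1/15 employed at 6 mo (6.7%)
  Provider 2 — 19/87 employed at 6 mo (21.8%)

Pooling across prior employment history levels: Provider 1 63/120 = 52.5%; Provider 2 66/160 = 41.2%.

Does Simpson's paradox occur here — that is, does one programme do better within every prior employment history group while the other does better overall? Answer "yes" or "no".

Within each prior employment history level (recent employment 69.2% vs 85.0%; intermittent employment 42.5% vs 56.6%; long-term unemployed 6.7% vs 21.8%), Provider 2 has the higher rate every time. Pooled: 52.5% vs 41.2% — Provider 1 has the higher rate overall. The two comparisons disagree.

yes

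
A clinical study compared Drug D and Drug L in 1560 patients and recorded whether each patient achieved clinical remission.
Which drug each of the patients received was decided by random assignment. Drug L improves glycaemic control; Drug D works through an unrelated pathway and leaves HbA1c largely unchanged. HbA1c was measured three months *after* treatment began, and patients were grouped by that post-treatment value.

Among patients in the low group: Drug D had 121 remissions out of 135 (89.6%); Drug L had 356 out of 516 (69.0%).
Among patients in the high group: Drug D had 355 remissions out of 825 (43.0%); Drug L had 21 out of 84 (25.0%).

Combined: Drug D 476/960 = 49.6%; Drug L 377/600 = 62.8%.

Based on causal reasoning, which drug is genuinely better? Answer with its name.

Because the drug influences HbA1c, HbA1c is a post-treatment mediator, not a confounder. Stratifying on it would bias the estimate; the causal effect is the crude pooled difference.
Pooled: Drug D 49.6% vs Drug L 62.8%; Drug L is higher overall.

Drug L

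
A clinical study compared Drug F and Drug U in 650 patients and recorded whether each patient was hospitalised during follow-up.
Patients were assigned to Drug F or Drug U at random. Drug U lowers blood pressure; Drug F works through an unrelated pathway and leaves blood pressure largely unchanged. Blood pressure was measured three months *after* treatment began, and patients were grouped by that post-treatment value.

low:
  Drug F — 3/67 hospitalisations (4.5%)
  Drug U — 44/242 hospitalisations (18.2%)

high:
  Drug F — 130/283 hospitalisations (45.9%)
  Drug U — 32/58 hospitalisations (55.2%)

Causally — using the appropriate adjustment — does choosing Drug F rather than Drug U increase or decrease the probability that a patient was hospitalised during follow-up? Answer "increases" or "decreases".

The stratified and pooled comparisons disagree (Drug F wins within each blood pressure; Drug U wins overall), so the answer turns on the causal role of blood pressure.
Blood pressure lies on the pathway drug → blood pressure → outcome, so adjusting for it blocks the indirect effect. For the total causal effect of drug, use the unadjusted pooled rates.
Pooled: Drug F 38.0% vs Drug U 25.3%; Drug U is lower overall.

increases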